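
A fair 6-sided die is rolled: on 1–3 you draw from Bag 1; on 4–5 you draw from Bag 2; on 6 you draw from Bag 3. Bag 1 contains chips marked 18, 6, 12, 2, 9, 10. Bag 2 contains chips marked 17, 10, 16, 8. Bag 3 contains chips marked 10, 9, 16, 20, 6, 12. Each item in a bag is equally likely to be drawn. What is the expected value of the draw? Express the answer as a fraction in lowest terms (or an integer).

E[X | Bag 1] = (18 + 6 + 12 + 2 + 9 + 10)/6 = 19/2
E[X | Bag 2] = (17 + 10 + 16 + 8)/4 = 51/4
E[X | Bag 3] = (10 + 9 + 16 + 20 + 6 + 12)/6 = 73/6
E[X] = (1/2)·19/2 + (1/3)·51/4 + (1/6)·73/6 = 397/36

397/36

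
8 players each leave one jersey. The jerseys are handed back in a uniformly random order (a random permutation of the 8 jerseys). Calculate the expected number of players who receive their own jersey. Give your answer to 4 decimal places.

Let Xᵢ = 1 if person i gets their own jersey. For each i, P(Xᵢ=1) = 1/8.
By linearity of expectation, E[X₁+…+X_8] = 8·(1/8) = 1.
≈ 1.0000

1.0000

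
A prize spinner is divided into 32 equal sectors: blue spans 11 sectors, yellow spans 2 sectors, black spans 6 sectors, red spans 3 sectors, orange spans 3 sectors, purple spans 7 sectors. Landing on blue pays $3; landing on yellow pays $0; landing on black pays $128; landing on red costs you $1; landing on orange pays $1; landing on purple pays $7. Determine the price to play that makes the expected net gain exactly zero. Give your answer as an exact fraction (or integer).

E[payout] = (11/32)·3 + (2/32)·0 + (6/32)·128 + (3/32)·(-1) + (3/32)·1 + (7/32)·7 = 425/16
Fair fee = E[payout] = 425/16

425/16 dollars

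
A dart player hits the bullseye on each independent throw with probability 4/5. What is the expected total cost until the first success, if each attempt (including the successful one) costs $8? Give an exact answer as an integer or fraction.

$10

E[#attempts] = 1/p = 5/4; E[cost] = 8·5/4 = 10.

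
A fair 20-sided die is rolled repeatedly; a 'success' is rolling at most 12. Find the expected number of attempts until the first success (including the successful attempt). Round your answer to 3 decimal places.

1.667

For a geometric distribution, E[trials] = 1/p = 1/(3/5) = 5/3.
≈ 1.667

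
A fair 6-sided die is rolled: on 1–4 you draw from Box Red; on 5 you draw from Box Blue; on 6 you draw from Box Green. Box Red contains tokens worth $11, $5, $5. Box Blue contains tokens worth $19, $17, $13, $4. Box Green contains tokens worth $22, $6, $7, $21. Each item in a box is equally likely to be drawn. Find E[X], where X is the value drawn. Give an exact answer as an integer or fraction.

221/24 dollars

E[X | Box Red] = (11 + 5 + 5)/3 = 7
E[X | Box Blue] = (19 + 17 + 13 + 4)/4 = 53/4
E[X | Box Green] = (22 + 6 + 7 + 21)/4 = 14
E[X] = (2/3)·7 + (1/6)·53/4 + (1/6)·14 = 221/24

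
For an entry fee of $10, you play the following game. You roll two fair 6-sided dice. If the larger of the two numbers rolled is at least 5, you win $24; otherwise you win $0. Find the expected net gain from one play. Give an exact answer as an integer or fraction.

E[payout] = (4/9)·0 + (5/9)·24 = 40/3
Expected profit = 40/3 − 10 = 10/3

10/3 dollars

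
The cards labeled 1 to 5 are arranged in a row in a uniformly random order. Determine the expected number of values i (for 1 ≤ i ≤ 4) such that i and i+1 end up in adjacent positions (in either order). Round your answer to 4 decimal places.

1.6000

For each i ∈ {1,…,4}, let Xᵢ = 1 if i and i+1 are adjacent. P(Xᵢ=1) = 2·(5−1)!/5! = 2/5.
By linearity, E[ΣXᵢ] = (4)·(2/5) = 8/5.
≈ 1.6000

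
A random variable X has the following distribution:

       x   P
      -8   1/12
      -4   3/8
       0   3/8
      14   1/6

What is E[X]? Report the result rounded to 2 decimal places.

E[X] = (1/12)·(-8) + (3/8)·(-4) + (3/8)·0 + (1/6)·14
     = 1/6 ≈ 0.17

0.17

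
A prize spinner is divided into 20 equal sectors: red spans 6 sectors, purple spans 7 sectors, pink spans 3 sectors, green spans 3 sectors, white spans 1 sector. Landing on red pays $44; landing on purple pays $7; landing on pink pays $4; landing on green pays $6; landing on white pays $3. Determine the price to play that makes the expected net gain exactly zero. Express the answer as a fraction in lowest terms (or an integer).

173/10 dollars

E[payout] = (6/20)·44 + (7/20)·7 + (3/20)·4 + (3/20)·6 + (1/20)·3 = 173/10
Fair fee = E[payout] = 173/10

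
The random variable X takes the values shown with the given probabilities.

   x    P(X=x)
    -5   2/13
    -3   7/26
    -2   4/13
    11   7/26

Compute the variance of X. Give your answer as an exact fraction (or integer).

6673/169

E[X] = (2/13)·(-5) + (7/26)·(-3) + (4/13)·(-2) + (7/26)·11 = 10/13
E[X²] = (2/13)·25 + (7/26)·9 + (4/13)·4 + (7/26)·121 = 521/13
Var(X) = 521/13 − (10/13)² = 6673/169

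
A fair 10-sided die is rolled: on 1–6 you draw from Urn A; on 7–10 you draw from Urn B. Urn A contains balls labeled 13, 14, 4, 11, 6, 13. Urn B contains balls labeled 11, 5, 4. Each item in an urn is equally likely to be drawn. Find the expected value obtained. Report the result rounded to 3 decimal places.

8.767

E[X | Urn A] = (13 + 14 + 4 + 11 + 6 + 13)/6 = 61/6
E[X | Urn B] = (11 + 5 + 4)/3 = 20/3
E[X] = (3/5)·61/6 + (2/5)·20/3 = 263/30 ≈ 8.767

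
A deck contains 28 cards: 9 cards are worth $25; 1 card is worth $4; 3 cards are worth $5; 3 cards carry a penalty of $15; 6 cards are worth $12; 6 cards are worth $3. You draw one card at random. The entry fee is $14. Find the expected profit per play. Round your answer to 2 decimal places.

E[payout] = (9/28)·25 + (1/28)·4 + (3/28)·5 + (3/28)·(-15) + (6/28)·12 + (6/28)·3 = 289/28
Expected profit = 289/28 − 14 = -103/28 ≈ -$3.68

-$3.68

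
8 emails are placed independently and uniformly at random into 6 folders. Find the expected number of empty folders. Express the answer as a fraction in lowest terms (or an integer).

390625/279936

Let Xⱼ=1 if folder j is empty. P(Xⱼ=1) = ((6-1)/6)^8 = 390625/1679616.
By linearity, E[#empty] = 6·390625/1679616 = 390625/279936.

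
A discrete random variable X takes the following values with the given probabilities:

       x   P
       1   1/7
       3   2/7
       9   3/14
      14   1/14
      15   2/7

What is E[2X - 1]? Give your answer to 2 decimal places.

15.43

E[2x-1] = (1/7)·1 + (2/7)·5 + (3/14)·17 + (1/14)·27 + (2/7)·29
     = 108/7 ≈ 15.43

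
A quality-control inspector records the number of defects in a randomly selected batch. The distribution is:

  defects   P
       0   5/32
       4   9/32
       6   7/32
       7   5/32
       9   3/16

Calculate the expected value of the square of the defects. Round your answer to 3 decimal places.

E[X²] = (5/32)·0 + (9/32)·16 + (7/32)·36 + (5/32)·49 + (3/16)·81
     = 1127/32 ≈ 35.219

35.219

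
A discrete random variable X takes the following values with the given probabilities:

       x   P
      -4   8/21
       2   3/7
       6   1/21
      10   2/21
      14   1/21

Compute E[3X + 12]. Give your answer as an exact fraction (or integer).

110/7

E[3x+12] = (8/21)·0 + (3/7)·18 + (1/21)·30 + (2/21)·42 + (1/21)·54
     = 110/7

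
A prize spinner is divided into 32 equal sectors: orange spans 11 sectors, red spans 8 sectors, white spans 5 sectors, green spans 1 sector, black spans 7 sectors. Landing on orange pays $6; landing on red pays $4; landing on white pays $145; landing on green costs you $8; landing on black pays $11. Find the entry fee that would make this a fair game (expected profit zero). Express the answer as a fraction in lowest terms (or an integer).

223/8 dollars

E[payout] = (11/32)·6 + (8/32)·4 + (5/32)·145 + (1/32)·(-8) + (7/32)·11 = 223/8
Fair fee = E[payout] = 223/8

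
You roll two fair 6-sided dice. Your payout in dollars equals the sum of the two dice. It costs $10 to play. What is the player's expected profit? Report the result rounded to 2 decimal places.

Distribution of the sum of the two dice: 2 w.p. 1/36, 3 w.p. 1/18, 4 w.p. 1/12, 5 w.p. 1/9, 6 w.p. 5/36, 7 w.p. 1/6, …
E[payout] = (1/36)·2 + (1/18)·3 + (1/12)·4 + (1/9)·5 + (5/36)·6 + (1/6)·7 + (5/36)·8 + (1/9)·9 + (1/12)·10 + (1/18)·11 + (1/36)·12 = 7
Expected profit = 7 − 10 = -3 ≈ -$3.00

-$3.00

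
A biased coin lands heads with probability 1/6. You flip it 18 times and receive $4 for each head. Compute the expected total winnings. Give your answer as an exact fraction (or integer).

E[#heads] = 18·1/6 = 3 (linearity over flips).
E[winnings] = 4·3 = 12.

$12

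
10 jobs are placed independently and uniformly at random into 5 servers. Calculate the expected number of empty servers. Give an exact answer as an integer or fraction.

Let Xⱼ=1 if server j is empty. P(Xⱼ=1) = ((5-1)/5)^10 = 1048576/9765625.
By linearity, E[#empty] = 5·1048576/9765625 = 1048576/1953125.

1048576/1953125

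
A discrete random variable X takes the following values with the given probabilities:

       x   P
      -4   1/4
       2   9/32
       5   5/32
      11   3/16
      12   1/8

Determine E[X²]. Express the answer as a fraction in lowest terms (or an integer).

1591/32

E[X²] = (1/4)·16 + (9/32)·4 + (5/32)·25 + (3/16)·121 + (1/8)·144
     = 1591/32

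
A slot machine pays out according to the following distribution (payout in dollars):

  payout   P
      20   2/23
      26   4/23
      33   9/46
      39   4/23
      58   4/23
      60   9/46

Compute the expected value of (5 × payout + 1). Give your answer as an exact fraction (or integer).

E[5x+1] = (2/23)·101 + (4/23)·131 + (9/46)·166 + (4/23)·196 + (4/23)·291 + (9/46)·301
     = 9551/46

9551/46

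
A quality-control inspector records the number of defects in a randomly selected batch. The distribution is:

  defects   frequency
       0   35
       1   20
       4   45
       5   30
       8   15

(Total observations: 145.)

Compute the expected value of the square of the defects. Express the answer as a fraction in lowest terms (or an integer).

Total = 145, so P(defects=0) = 35/145, etc.
E[X²] = (7/29)·0 + (4/29)·1 + (9/29)·16 + (6/29)·25 + (3/29)·64
     = 490/29

490/29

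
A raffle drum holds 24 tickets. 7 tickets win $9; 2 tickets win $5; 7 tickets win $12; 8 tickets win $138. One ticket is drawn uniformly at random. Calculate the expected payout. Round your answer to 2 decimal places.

E[payout] = (7/24)·9 + (2/24)·5 + (7/24)·12 + (8/24)·138 = 1261/24
≈ $52.54

$52.54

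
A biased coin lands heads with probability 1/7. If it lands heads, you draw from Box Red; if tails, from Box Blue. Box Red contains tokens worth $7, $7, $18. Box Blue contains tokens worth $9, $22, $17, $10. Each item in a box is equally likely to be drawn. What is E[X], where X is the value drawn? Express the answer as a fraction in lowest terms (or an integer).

E[X | Box Red] = (7 + 7 + 18)/3 = 32/3
E[X | Box Blue] = (9 + 22 + 17 + 10)/4 = 29/2
E[X] = (1/7)·32/3 + (6/7)·29/2 = 293/21

293/21 dollars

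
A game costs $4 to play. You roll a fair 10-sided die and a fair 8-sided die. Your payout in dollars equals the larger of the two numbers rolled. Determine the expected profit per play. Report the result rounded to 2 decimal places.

Distribution of the larger of the two numbers rolled: 1 w.p. 1/80, 2 w.p. 3/80, 3 w.p. 1/16, 4 w.p. 7/80, 5 w.p. 9/80, 6 w.p. 11/80, …
E[payout] = (1/80)·1 + (3/80)·2 + (1/16)·3 + (7/80)·4 + (9/80)·5 + (11/80)·6 + (13/80)·7 + (3/16)·8 + (1/10)·9 + (1/10)·10 = 131/20
Expected profit = 131/20 − 4 = 51/20 ≈ $2.55

$2.55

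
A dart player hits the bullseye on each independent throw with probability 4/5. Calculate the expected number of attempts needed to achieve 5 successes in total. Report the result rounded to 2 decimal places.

By linearity (sum of 5 independent geometric waits), E[trials] = 5/p = 5/(4/5) = 25/4.
≈ 6.25

6.25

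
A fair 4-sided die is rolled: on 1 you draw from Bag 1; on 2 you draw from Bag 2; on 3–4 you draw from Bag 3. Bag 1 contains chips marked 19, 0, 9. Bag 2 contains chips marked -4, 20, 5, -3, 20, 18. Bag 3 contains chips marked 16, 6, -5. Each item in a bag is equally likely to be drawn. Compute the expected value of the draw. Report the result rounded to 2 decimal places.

E[X | Bag 1] = (19 + 0 + 9)/3 = 28/3
E[X | Bag 2] = (-4 + 20 + 5 − 3 + 20 + 18)/6 = 28/3
E[X | Bag 3] = (16 + 6 − 5)/3 = 17/3
E[X] = (1/4)·28/3 + (1/4)·28/3 + (1/2)·17/3 = 15/2 ≈ 7.50

7.50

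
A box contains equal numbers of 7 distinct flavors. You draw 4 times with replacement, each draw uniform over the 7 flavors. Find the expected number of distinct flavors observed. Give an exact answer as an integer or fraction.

Let Xⱼ=1 if type j appears at least once. P(Xⱼ=1) = 1 − ((7−1)/7)^4 = 1105/2401.
E[#distinct] = 7·1105/2401 = 1105/343.

1105/343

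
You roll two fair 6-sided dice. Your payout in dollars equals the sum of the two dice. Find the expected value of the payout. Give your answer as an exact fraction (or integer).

$7

Distribution of the sum of the two dice: 2 w.p. 1/36, 3 w.p. 1/18, 4 w.p. 1/12, 5 w.p. 1/9, 6 w.p. 5/36, 7 w.p. 1/6, …
E[payout] = (1/36)·2 + (1/18)·3 + (1/12)·4 + (1/9)·5 + (5/36)·6 + (1/6)·7 + (5/36)·8 + (1/9)·9 + (1/12)·10 + (1/18)·11 + (1/36)·12 = 7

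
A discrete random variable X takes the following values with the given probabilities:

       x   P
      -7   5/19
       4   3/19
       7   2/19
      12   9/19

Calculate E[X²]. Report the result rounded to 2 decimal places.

E[X²] = (5/19)·49 + (3/19)·16 + (2/19)·49 + (9/19)·144
     = 1687/19 ≈ 88.79

88.79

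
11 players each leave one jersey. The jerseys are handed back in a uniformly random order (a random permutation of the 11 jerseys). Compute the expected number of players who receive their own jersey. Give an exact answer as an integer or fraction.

Let Xᵢ = 1 if person i gets their own jersey. For each i, P(Xᵢ=1) = 1/11.
By linearity of expectation, E[X₁+…+X_11] = 11·(1/11) = 1.

1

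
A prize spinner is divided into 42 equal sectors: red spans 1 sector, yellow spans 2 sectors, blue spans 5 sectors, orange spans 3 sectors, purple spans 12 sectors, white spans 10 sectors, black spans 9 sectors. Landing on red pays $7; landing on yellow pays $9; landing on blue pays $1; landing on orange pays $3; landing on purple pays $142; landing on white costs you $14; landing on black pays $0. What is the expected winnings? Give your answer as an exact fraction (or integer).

E[payout] = (1/42)·7 + (2/42)·9 + (5/42)·1 + (3/42)·3 + (12/42)·142 + (10/42)·(-14) + (9/42)·0 = 229/6

229/6 dollars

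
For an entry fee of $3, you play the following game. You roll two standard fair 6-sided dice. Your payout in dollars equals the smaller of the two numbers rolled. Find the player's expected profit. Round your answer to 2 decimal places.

Distribution of the smaller of the two numbers rolled: 1 w.p. 11/36, 2 w.p. 1/4, 3 w.p. 7/36, 4 w.p. 5/36, 5 w.p. 1/12, 6 w.p. 1/36
E[payout] = (11/36)·1 + (1/4)·2 + (7/36)·3 + (5/36)·4 + (1/12)·5 + (1/36)·6 = 91/36
Expected profit = 91/36 − 3 = -17/36 ≈ -$0.47

-$0.47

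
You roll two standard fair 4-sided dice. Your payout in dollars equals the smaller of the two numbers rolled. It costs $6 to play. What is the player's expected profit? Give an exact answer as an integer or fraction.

-33/8 dollars

Distribution of the smaller of the two numbers rolled: 1 w.p. 7/16, 2 w.p. 5/16, 3 w.p. 3/16, 4 w.p. 1/16
E[payout] = (7/16)·1 + (5/16)·2 + (3/16)·3 + (1/16)·4 = 15/8
Expected profit = 15/8 − 6 = -33/8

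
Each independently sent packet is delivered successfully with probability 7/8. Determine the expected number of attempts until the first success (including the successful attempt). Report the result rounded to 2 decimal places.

1.14

For a geometric distribution, E[trials] = 1/p = 1/(7/8) = 8/7.
≈ 1.14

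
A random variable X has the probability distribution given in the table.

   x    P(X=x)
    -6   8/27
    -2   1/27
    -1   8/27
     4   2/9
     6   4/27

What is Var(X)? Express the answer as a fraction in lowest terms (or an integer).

14480/729

E[X] = (8/27)·(-6) + (1/27)·(-2) + (8/27)·(-1) + (2/9)·4 + (4/27)·6 = -10/27
E[X²] = (8/27)·36 + (1/27)·4 + (8/27)·1 + (2/9)·16 + (4/27)·36 = 20
Var(X) = 20 − (-10/27)² = 14480/729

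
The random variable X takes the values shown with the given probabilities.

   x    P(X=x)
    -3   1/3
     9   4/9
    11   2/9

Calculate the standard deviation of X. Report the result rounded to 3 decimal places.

6.021

E[X] = 49/9, E[X²] = 593/9
Var(X) = E[X²] − (E[X])² = 593/9 − 2401/81 = 2936/81
SD(X) = √(2936/81) ≈ 6.021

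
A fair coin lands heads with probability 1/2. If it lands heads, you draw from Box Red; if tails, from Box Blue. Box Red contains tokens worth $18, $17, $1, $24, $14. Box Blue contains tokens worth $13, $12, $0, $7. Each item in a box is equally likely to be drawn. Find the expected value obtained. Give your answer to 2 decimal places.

E[X | Box Red] = (18 + 17 + 1 + 24 + 14)/5 = 74/5
E[X | Box Blue] = (13 + 12 + 0 + 7)/4 = 8
E[X] = (1/2)·74/5 + (1/2)·8 = 57/5 ≈ 11.40

$11.40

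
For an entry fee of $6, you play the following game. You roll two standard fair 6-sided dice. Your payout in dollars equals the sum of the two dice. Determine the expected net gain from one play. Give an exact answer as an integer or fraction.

$1

Distribution of the sum of the two dice: 2 w.p. 1/36, 3 w.p. 1/18, 4 w.p. 1/12, 5 w.p. 1/9, 6 w.p. 5/36, 7 w.p. 1/6, …
E[payout] = (1/36)·2 + (1/18)·3 + (1/12)·4 + (1/9)·5 + (5/36)·6 + (1/6)·7 + (5/36)·8 + (1/9)·9 + (1/12)·10 + (1/18)·11 + (1/36)·12 = 7
Expected profit = 7 − 6 = 1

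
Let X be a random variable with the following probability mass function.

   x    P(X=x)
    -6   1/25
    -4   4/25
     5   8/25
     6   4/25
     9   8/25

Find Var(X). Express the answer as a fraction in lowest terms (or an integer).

E[X] = (1/25)·(-6) + (4/25)·(-4) + (8/25)·5 + (4/25)·6 + (8/25)·9 = 114/25
E[X²] = (1/25)·36 + (4/25)·16 + (8/25)·25 + (4/25)·36 + (8/25)·81 = 1092/25
Var(X) = 1092/25 − (114/25)² = 14304/625

14304/625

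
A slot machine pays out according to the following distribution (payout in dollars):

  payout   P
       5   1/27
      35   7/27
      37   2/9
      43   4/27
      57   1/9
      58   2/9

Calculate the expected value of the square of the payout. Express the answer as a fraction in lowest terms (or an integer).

18047/9

E[X²] = (1/27)·25 + (7/27)·1225 + (2/9)·1369 + (4/27)·1849 + (1/9)·3249 + (2/9)·3364
     = 18047/9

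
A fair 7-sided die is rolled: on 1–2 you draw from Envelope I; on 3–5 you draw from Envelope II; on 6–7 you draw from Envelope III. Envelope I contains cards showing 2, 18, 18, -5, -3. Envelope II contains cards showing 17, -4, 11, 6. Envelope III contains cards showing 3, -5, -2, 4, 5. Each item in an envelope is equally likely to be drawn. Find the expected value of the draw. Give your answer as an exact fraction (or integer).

73/14

E[X | Envelope I] = (2 + 18 + 18 − 5 − 3)/5 = 6
E[X | Envelope II] = (17 − 4 + 11 + 6)/4 = 15/2
E[X | Envelope III] = (3 − 5 − 2 + 4 + 5)/5 = 1
E[X] = (2/7)·6 + (3/7)·15/2 + (2/7)·1 = 73/14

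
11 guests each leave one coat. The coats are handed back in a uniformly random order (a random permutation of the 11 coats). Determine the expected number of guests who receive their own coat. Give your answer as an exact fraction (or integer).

1

Let Xᵢ = 1 if person i gets their own coat. For each i, P(Xᵢ=1) = 1/11.
By linearity of expectation, E[X₁+…+X_11] = 11·(1/11) = 1.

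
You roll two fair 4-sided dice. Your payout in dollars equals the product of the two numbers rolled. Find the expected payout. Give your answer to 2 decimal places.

$6.25

Distribution of the product of the two numbers rolled: 1 w.p. 1/16, 2 w.p. 1/8, 3 w.p. 1/8, 4 w.p. 3/16, 6 w.p. 1/8, 8 w.p. 1/8, …
E[payout] = (1/16)·1 + (1/8)·2 + (1/8)·3 + (3/16)·4 + (1/8)·6 + (1/8)·8 + (1/16)·9 + (1/8)·12 + (1/16)·16 = 25/4
≈ $6.25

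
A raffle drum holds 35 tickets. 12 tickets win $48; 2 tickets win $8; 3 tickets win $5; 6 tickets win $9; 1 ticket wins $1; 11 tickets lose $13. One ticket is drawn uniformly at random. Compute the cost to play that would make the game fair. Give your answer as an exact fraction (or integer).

519/35 dollars

E[payout] = (12/35)·48 + (2/35)·8 + (3/35)·5 + (6/35)·9 + (1/35)·1 + (11/35)·(-13) = 519/35
Fair fee = E[payout] = 519/35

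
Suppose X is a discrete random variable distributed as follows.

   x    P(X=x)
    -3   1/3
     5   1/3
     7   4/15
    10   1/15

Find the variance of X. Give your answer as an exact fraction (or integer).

E[X] = (1/3)·(-3) + (1/3)·5 + (4/15)·7 + (1/15)·10 = 16/5
E[X²] = (1/3)·9 + (1/3)·25 + (4/15)·49 + (1/15)·100 = 466/15
Var(X) = 466/15 − (16/5)² = 1562/75

1562/75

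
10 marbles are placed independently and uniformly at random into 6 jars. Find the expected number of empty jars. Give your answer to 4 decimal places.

0.9690

Let Xⱼ=1 if jar j is empty. P(Xⱼ=1) = ((6-1)/6)^10 = 9765625/60466176.
By linearity, E[#empty] = 6·9765625/60466176 = 9765625/10077696.
≈ 0.9690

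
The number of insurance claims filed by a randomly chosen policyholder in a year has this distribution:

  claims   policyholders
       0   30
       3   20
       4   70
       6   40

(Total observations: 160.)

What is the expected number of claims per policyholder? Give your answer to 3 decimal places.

Total = 160, so P(claims=0) = 30/160, etc.
E[X] = (3/16)·0 + (1/8)·3 + (7/16)·4 + (1/4)·6
     = 29/8 ≈ 3.625

3.625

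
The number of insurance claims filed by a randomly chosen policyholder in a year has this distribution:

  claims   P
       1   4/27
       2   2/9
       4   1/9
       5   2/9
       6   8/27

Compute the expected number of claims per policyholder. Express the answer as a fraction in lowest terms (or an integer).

106/27

E[X] = (4/27)·1 + (2/9)·2 + (1/9)·4 + (2/9)·5 + (8/27)·6
     = 106/27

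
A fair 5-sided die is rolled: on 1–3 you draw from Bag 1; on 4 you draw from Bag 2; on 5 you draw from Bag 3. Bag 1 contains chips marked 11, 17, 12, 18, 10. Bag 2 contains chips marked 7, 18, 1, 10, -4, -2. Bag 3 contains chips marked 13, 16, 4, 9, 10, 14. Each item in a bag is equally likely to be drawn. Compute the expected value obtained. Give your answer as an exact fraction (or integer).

E[X | Bag 1] = (11 + 17 + 12 + 18 + 10)/5 = 68/5
E[X | Bag 2] = (7 + 18 + 1 + 10 − 4 − 2)/6 = 5
E[X | Bag 3] = (13 + 16 + 4 + 9 + 10 + 14)/6 = 11
E[X] = (3/5)·68/5 + (1/5)·5 + (1/5)·11 = 284/25

284/25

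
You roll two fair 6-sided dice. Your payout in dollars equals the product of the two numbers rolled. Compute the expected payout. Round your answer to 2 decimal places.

Distribution of the product of the two numbers rolled: 1 w.p. 1/36, 2 w.p. 1/18, 3 w.p. 1/18, 4 w.p. 1/12, 5 w.p. 1/18, 6 w.p. 1/9, …
E[payout] = (1/36)·1 + (1/18)·2 + (1/18)·3 + (1/12)·4 + (1/18)·5 + (1/9)·6 + (1/18)·8 + (1/36)·9 + (1/18)·10 + (1/9)·12 + (1/18)·15 + (1/36)·16 + (1/18)·18 + (1/18)·20 + (1/18)·24 + (1/36)·25 + (1/18)·30 + (1/36)·36 = 49/4
≈ $12.25

$12.25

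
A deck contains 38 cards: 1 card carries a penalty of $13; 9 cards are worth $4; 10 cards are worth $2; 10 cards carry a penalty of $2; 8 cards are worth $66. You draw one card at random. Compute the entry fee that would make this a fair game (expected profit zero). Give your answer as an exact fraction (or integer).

29/2 dollars

E[payout] = (1/38)·(-13) + (9/38)·4 + (10/38)·2 + (10/38)·(-2) + (8/38)·66 = 29/2
Fair fee = E[payout] = 29/2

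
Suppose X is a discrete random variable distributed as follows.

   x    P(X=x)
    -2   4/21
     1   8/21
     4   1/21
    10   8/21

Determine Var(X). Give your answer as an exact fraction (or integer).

E[X] = (4/21)·(-2) + (8/21)·1 + (1/21)·4 + (8/21)·10 = 4
E[X²] = (4/21)·4 + (8/21)·1 + (1/21)·16 + (8/21)·100 = 40
Var(X) = 40 − (4)² = 24

24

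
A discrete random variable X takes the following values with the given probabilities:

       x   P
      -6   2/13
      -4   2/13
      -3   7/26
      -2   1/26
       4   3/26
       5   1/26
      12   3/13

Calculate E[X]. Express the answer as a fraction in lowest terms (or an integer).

1

E[X] = (2/13)·(-6) + (2/13)·(-4) + (7/26)·(-3) + (1/26)·(-2) + (3/26)·4 + (1/26)·5 + (3/13)·12
     = 1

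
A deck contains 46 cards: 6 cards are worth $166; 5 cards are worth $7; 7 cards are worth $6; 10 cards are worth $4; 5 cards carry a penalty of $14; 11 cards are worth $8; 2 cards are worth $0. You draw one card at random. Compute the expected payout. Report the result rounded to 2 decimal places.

E[payout] = (6/46)·166 + (5/46)·7 + (7/46)·6 + (10/46)·4 + (5/46)·(-14) + (11/46)·8 + (2/46)·0 = 1131/46
≈ $24.59

$24.59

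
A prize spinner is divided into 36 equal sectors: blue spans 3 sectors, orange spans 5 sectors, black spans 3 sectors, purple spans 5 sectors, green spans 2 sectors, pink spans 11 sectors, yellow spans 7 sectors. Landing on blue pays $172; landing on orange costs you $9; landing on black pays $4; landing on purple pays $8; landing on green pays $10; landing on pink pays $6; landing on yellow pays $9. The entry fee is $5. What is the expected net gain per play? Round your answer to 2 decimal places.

E[payout] = (3/36)·172 + (5/36)·(-9) + (3/36)·4 + (5/36)·8 + (2/36)·10 + (11/36)·6 + (7/36)·9 = 56/3
Expected profit = 56/3 − 5 = 41/3 ≈ $13.67

$13.67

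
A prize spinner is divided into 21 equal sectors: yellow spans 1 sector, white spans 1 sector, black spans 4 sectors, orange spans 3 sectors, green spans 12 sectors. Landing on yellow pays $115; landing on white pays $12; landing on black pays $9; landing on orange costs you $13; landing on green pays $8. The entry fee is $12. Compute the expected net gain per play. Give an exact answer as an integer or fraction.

E[payout] = (1/21)·115 + (1/21)·12 + (4/21)·9 + (3/21)·(-13) + (12/21)·8 = 220/21
Expected profit = 220/21 − 12 = -32/21

-32/21 dollars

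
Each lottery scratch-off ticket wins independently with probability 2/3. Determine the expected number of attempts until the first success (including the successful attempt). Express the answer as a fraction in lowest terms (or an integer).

3/2

For a geometric distribution, E[trials] = 1/p = 1/(2/3) = 3/2.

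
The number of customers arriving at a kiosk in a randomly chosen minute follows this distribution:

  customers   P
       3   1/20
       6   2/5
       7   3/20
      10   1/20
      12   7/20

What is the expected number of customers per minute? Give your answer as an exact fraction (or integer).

83/10

E[X] = (1/20)·3 + (2/5)·6 + (3/20)·7 + (1/20)·10 + (7/20)·12
     = 83/10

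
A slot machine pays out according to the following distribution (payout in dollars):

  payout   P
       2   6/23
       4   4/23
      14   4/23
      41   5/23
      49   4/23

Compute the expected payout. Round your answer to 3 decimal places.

E[X] = (6/23)·2 + (4/23)·4 + (4/23)·14 + (5/23)·41 + (4/23)·49
     = 485/23 ≈ 21.087

$21.087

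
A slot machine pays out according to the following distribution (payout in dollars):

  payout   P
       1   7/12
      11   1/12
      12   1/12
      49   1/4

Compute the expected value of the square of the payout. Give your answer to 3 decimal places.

622.917

E[X²] = (7/12)·1 + (1/12)·121 + (1/12)·144 + (1/4)·2401
     = 7475/12 ≈ 622.917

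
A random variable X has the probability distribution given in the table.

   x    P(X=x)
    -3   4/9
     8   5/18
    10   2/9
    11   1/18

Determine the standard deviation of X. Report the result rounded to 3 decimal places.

E[X] = 67/18, E[X²] = 913/18
Var(X) = E[X²] − (E[X])² = 913/18 − 4489/324 = 11945/324
SD(X) = √(11945/324) ≈ 6.072

6.072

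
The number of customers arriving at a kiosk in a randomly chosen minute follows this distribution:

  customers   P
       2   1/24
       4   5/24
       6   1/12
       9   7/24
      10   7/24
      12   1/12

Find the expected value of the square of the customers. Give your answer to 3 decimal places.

71.292

E[X²] = (1/24)·4 + (5/24)·16 + (1/12)·36 + (7/24)·81 + (7/24)·100 + (1/12)·144
     = 1711/24 ≈ 71.292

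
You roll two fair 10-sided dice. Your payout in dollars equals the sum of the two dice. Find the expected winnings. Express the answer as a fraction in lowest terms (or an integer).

$11

Distribution of the sum of the two dice: 2 w.p. 1/100, 3 w.p. 1/50, 4 w.p. 3/100, 5 w.p. 1/25, 6 w.p. 1/20, 7 w.p. 3/50, …
E[payout] = (1/100)·2 + (1/50)·3 + (3/100)·4 + (1/25)·5 + (1/20)·6 + (3/50)·7 + (7/100)·8 + (2/25)·9 + (9/100)·10 + (1/10)·11 + (9/100)·12 + (2/25)·13 + (7/100)·14 + (3/50)·15 + (1/20)·16 + (1/25)·17 + (3/100)·18 + (1/50)·19 + (1/100)·20 = 11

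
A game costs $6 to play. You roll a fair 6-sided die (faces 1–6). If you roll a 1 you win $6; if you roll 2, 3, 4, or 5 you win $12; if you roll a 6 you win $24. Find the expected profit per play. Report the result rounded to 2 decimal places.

$7.00

E[payout] = (1/6)·6 + (2/3)·12 + (1/6)·24 = 13
Expected profit = 13 − 6 = 7 ≈ $7.00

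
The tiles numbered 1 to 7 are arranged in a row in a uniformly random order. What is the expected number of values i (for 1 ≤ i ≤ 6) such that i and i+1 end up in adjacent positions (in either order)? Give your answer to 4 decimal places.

For each i ∈ {1,…,6}, let Xᵢ = 1 if i and i+1 are adjacent. P(Xᵢ=1) = 2·(7−1)!/7! = 2/7.
By linearity, E[ΣXᵢ] = (6)·(2/7) = 12/7.
≈ 1.7143

1.7143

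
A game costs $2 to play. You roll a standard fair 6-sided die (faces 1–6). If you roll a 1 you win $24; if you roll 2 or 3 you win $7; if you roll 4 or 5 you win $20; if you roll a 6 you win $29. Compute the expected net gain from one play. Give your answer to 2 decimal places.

E[payout] = (1/3)·7 + (1/3)·20 + (1/6)·24 + (1/6)·29 = 107/6
Expected profit = 107/6 − 2 = 95/6 ≈ $15.83

$15.83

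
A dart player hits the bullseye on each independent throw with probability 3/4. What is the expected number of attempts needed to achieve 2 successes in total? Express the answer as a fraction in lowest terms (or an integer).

By linearity (sum of 2 independent geometric waits), E[trials] = 2/p = 2/(3/4) = 8/3.

8/3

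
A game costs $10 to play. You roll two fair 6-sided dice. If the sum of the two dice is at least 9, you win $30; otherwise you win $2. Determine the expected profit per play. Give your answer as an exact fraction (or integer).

E[payout] = (13/18)·2 + (5/18)·30 = 88/9
Expected profit = 88/9 − 10 = -2/9

-2/9 dollars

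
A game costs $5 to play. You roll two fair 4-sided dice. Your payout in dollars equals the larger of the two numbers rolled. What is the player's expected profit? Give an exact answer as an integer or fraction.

-15/8 dollars

Distribution of the larger of the two numbers rolled: 1 w.p. 1/16, 2 w.p. 3/16, 3 w.p. 5/16, 4 w.p. 7/16
E[payout] = (1/16)·1 + (3/16)·2 + (5/16)·3 + (7/16)·4 = 25/8
Expected profit = 25/8 − 5 = -15/8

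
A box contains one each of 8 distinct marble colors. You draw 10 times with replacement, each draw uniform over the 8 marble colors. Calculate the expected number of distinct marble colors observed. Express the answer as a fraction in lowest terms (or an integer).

Let Xⱼ=1 if type j appears at least once. P(Xⱼ=1) = 1 − ((8−1)/8)^10 = 791266575/1073741824.
E[#distinct] = 8·791266575/1073741824 = 791266575/134217728.

791266575/134217728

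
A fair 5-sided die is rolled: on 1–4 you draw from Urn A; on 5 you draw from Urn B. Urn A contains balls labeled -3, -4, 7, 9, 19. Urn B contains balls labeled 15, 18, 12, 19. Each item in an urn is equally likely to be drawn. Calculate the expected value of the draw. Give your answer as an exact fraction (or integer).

E[X | Urn A] = (-3 − 4 + 7 + 9 + 19)/5 = 28/5
E[X | Urn B] = (15 + 18 + 12 + 19)/4 = 16
E[X] = (4/5)·28/5 + (1/5)·16 = 192/25

192/25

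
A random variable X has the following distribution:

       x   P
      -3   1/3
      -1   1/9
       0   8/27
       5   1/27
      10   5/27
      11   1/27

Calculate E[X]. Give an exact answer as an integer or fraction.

E[X] = (1/3)·(-3) + (1/9)·(-1) + (8/27)·0 + (1/27)·5 + (5/27)·10 + (1/27)·11
     = 4/3

4/3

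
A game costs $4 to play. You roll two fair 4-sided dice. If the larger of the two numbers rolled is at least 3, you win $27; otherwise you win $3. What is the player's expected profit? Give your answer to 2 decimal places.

E[payout] = (1/4)·3 + (3/4)·27 = 21
Expected profit = 21 − 4 = 17 ≈ $17.00

$17.00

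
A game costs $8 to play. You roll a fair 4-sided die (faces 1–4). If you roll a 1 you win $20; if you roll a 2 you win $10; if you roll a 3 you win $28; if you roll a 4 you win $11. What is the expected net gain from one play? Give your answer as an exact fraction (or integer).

E[payout] = (1/4)·10 + (1/4)·11 + (1/4)·20 + (1/4)·28 = 69/4
Expected profit = 69/4 − 8 = 37/4

37/4 dollars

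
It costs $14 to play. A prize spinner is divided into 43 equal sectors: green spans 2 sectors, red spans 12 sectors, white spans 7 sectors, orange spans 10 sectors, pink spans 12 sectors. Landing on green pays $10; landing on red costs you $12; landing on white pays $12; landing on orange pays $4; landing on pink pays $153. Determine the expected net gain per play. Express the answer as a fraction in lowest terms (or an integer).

E[payout] = (2/43)·10 + (12/43)·(-12) + (7/43)·12 + (10/43)·4 + (12/43)·153 = 1836/43
Expected profit = 1836/43 − 14 = 1234/43

1234/43 dollars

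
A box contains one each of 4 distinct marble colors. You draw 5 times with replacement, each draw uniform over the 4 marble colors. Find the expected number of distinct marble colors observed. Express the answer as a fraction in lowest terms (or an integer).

Let Xⱼ=1 if type j appears at least once. P(Xⱼ=1) = 1 − ((4−1)/4)^5 = 781/1024.
E[#distinct] = 4·781/1024 = 781/256.

781/256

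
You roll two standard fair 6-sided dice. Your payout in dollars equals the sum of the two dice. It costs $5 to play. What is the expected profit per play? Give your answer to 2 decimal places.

$2.00

Distribution of the sum of the two dice: 2 w.p. 1/36, 3 w.p. 1/18, 4 w.p. 1/12, 5 w.p. 1/9, 6 w.p. 5/36, 7 w.p. 1/6, …
E[payout] = (1/36)·2 + (1/18)·3 + (1/12)·4 + (1/9)·5 + (5/36)·6 + (1/6)·7 + (5/36)·8 + (1/9)·9 + (1/12)·10 + (1/18)·11 + (1/36)·12 = 7
Expected profit = 7 − 5 = 2 ≈ $2.00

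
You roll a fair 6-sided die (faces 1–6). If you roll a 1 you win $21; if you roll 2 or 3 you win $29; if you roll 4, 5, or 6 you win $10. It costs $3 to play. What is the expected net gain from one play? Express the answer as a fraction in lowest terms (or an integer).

91/6 dollars

E[payout] = (1/2)·10 + (1/6)·21 + (1/3)·29 = 109/6
Expected profit = 109/6 − 3 = 91/6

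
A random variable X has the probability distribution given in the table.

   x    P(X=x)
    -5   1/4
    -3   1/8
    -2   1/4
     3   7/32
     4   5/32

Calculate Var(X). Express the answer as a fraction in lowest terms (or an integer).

E[X] = (1/4)·(-5) + (1/8)·(-3) + (1/4)·(-2) + (7/32)·3 + (5/32)·4 = -27/32
E[X²] = (1/4)·25 + (1/8)·9 + (1/4)·4 + (7/32)·9 + (5/32)·16 = 411/32
Var(X) = 411/32 − (-27/32)² = 12423/1024

12423/1024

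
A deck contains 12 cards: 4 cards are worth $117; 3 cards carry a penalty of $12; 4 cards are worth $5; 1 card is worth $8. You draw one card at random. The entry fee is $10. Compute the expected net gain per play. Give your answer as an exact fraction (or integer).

E[payout] = (4/12)·117 + (3/12)·(-12) + (4/12)·5 + (1/12)·8 = 115/3
Expected profit = 115/3 − 10 = 85/3

85/3 dollars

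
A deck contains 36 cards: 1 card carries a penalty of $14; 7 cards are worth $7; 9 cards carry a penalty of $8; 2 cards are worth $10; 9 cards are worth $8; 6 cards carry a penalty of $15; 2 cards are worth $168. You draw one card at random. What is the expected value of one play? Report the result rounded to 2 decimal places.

E[payout] = (1/36)·(-14) + (7/36)·7 + (9/36)·(-8) + (2/36)·10 + (9/36)·8 + (6/36)·(-15) + (2/36)·168 = 301/36
≈ $8.36

$8.36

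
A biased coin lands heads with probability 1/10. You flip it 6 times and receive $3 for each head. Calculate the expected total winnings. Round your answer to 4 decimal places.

$1.8000

E[#heads] = 6·1/10 = 3/5 (linearity over flips).
E[winnings] = 3·3/5 = 9/5.
≈ 1.8000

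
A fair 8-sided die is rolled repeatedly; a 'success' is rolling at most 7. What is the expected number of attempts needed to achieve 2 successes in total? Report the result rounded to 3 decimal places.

2.286

By linearity (sum of 2 independent geometric waits), E[trials] = 2/p = 2/(7/8) = 16/7.
≈ 2.286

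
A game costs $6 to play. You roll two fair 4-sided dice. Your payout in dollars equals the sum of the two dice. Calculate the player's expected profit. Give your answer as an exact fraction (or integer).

-$1

Distribution of the sum of the two dice: 2 w.p. 1/16, 3 w.p. 1/8, 4 w.p. 3/16, 5 w.p. 1/4, 6 w.p. 3/16, 7 w.p. 1/8, …
E[payout] = (1/16)·2 + (1/8)·3 + (3/16)·4 + (1/4)·5 + (3/16)·6 + (1/8)·7 + (1/16)·8 = 5
Expected profit = 5 − 6 = -1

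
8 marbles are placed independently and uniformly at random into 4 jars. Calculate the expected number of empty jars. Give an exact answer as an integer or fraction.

6561/16384

Let Xⱼ=1 if jar j is empty. P(Xⱼ=1) = ((4-1)/4)^8 = 6561/65536.
By linearity, E[#empty] = 4·6561/65536 = 6561/16384.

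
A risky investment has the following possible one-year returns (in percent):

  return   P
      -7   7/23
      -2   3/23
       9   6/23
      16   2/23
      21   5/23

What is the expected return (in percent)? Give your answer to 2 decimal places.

E[X] = (7/23)·(-7) + (3/23)·(-2) + (6/23)·9 + (2/23)·16 + (5/23)·21
     = 136/23 ≈ 5.91

5.91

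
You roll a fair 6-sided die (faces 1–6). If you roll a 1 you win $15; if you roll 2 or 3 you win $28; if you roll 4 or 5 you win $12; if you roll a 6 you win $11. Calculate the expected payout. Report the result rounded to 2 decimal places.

E[payout] = (1/6)·11 + (1/3)·12 + (1/6)·15 + (1/3)·28 = 53/3
≈ $17.67

$17.67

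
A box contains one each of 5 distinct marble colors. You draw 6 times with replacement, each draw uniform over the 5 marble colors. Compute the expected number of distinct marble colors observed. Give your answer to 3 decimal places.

Let Xⱼ=1 if type j appears at least once. P(Xⱼ=1) = 1 − ((5−1)/5)^6 = 11529/15625.
E[#distinct] = 5·11529/15625 = 11529/3125.
≈ 3.689

3.689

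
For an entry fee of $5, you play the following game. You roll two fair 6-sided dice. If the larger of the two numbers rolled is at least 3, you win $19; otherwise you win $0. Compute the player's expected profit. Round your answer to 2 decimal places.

$11.89

E[payout] = (1/9)·0 + (8/9)·19 = 152/9
Expected profit = 152/9 − 5 = 107/9 ≈ $11.89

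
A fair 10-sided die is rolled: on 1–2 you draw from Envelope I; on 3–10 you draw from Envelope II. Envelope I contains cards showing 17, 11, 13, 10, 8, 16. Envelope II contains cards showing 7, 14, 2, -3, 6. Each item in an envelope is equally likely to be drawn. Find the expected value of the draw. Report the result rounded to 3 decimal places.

E[X | Envelope I] = (17 + 11 + 13 + 10 + 8 + 16)/6 = 25/2
E[X | Envelope II] = (7 + 14 + 2 − 3 + 6)/5 = 26/5
E[X] = (1/5)·25/2 + (4/5)·26/5 = 333/50 ≈ 6.660

6.660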